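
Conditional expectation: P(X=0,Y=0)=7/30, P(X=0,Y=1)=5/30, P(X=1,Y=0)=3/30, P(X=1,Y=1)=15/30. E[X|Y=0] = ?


P(Y=0) = 10/30
E[X|Y=0] = (0*7 + 1*3)/10 = 3/10

3/10


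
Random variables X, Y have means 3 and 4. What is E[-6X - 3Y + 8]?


E[-6X - 3Y + 8] = -6*E[X] - 3*E[Y] + 8
= (-6)*(3) + (-3)*(4) + (8)
= -18 - 12 + 8 = -22

-22


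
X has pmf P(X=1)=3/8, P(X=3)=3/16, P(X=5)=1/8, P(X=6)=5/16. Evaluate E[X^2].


E[X^2] = sum(x^2 * P(x))
= 1*3/8 + 9*3/16 + 25*1/8 + 36*5/16
= 263/16

263/16


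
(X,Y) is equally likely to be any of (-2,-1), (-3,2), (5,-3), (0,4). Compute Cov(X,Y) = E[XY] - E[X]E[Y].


E[X]=0, E[Y]=1/2, E[XY]=-19/4
Cov(X,Y) = E[XY] - E[X]E[Y] = -19/4 - 0*1/2 = -19/4

-19/4


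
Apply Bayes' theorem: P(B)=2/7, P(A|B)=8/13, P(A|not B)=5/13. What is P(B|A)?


P(A) = P(A|B)P(B) + P(A|B')P(B') = 8/13*2/7 + 5/13*5/7 = 41/91
P(B|A) = P(A|B)P(B)/P(A) = (16/91)/(41/91) = 16/41

16/41


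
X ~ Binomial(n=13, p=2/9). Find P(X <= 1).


P(X<=1) = P(X=0) + P(X=1)
= 96889010407/2541865828329 + 359873467226/2541865828329
= 152254159211/847288609443

152254159211/847288609443


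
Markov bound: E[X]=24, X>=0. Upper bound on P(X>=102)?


Markov: P(X >= a) <= E[X]/a
P(X >= 102) <= 24/102 = 4/17

4/17


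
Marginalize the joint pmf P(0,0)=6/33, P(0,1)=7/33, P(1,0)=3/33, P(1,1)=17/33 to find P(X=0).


P(X=0) = P(0,0)+P(0,1) = 6/33 + 7/33 = 13/33

13/33


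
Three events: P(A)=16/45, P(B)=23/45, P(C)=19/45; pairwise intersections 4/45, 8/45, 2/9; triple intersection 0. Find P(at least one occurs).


P(A∪B∪C) = P(A)+P(B)+P(C) - P(AB)-P(AC)-P(BC) + P(ABC)
= 16/45+23/45+19/45 - 4/45-8/45-2/9 + 0
= 4/5

4/5


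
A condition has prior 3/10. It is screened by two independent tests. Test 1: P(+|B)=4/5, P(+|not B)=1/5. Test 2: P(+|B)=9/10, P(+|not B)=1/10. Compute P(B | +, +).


After test 1: P(+) = 4/5*3/10 + 1/5*7/10 = 19/50
P(B|+) = (6/25)/(19/50) = 12/19
After test 2 (use post1 as new prior): P(+) = 9/10*12/19 + 1/10*7/19 = 23/38
P(B|+,+) = (54/95)/(23/38) = 108/115

108/115


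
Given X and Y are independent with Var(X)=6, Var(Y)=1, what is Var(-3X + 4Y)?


Independence => Cov(X,Y)=0
Var(-3X + 4Y) = (-3)^2*Var(X) + 4^2*Var(Y)
= 9*6 + 16*1 = 70

70


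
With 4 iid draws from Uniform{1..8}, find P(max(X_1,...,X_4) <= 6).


P(max <= 6) = P(all X_i <= 6) = (P(X_1 <= 6))^4
= (6/8)^4 = (3/4)^4 = 81/256

81/256


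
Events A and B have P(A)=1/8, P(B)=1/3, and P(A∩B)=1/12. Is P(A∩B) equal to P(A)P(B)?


P(A)*P(B) = 1/8*1/3 = 1/24
P(A∩B) = 1/12 != 1/24, so not independent

No, A and B are not independent


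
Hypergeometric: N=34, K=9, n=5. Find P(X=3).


P(X=3) = C(9,3)*C(25,2) / C(34,5)
= 84*300 / 278256
= 25200/278256 = 525/5797

525/5797


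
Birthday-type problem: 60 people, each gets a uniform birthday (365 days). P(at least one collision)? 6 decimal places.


P(all different) = prod((365-i)/365 for i=0..59) = 0.005877
P(at least one match) = 1 - 0.005877 = 0.994123

0.994123


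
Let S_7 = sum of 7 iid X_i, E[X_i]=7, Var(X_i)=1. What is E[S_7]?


E[S_n] = n*E[X_1] = 7*7 = 49

49


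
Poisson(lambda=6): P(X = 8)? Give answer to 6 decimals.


P(X=8) = e^(-6) * 6^8 / 8!
≈ 0.002478752177 * 1679616 / 40320
≈ 0.103258

0.103258


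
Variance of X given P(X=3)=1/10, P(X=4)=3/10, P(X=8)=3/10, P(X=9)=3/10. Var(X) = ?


E[X] = 33/5, E[X^2] = 246/5
Var(X) = E[X^2] - (E[X])^2 = 246/5 - (33/5)^2 = 141/25

141/25


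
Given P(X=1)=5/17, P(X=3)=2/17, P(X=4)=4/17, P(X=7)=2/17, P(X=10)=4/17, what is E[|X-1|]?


E[|X-1|] = sum(g(x)*P(x))
= 0*5/17 + 2*2/17 + 3*4/17 + 6*2/17 + 9*4/17
= 64/17

64/17


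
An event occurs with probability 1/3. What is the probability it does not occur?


P(A') = 1 - P(A) = 1 - 1/3 = 2/3

2/3


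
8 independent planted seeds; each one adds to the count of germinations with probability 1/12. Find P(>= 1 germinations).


P(at least one) = 1 - P(none)
P(none) = (1 - 1/12)^8 = (11/12)^8 = 214358881/429981696
P(at least one) = 1 - 214358881/429981696 = 215622815/429981696

215622815/429981696


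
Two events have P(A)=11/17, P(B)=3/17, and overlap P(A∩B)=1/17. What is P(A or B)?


P(A∪B) = P(A) + P(B) - P(A∩B)
= 11/17 + 3/17 - 1/17 = 13/17

13/17


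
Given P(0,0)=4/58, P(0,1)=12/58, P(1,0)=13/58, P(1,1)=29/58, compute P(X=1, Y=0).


Read from table: P(X=1, Y=0) = 13/58

13/58


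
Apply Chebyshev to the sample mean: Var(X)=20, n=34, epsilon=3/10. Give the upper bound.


Var(Xbar) = Var(X)/n = 20/34
Chebyshev: P(|Xbar-mu| >= 3/10) <= Var(Xbar)/(3/10)^2 = (10/17)/(9/100) = 1000/153
Bound exceeds 1, so trivial bound: 1

1


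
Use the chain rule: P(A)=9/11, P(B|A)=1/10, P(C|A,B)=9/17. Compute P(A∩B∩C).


P(A∩B∩C) = P(A) * P(B|A) * P(C|A∩B)
= 9/11 * 1/10 * 9/17
= 9/110 * 9/17 = 81/1870

81/1870


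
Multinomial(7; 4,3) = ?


7! = 5040
Denominator: 4!=24 * 3!=6
Coefficient = 5040 / 144 = 35

35


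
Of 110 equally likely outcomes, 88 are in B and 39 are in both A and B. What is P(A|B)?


P(A|B) = P(A∩B)/P(B) = (39/110)/(88/110) = 39/88

39/88


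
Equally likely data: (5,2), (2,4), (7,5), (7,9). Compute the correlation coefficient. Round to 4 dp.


Cov(X,Y) = 2.7500, Var(X) = 4.1875, Var(Y) = 6.5000
rho = Cov/(sqrt(VarX)*sqrt(VarY)) = 0.5271

0.5271


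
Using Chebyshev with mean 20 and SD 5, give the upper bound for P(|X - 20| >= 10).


k = 10/5 = 2
Chebyshev: P(|X-mu| >= k*sigma) <= 1/k^2 = 1/2^2 = 1/4

1/4


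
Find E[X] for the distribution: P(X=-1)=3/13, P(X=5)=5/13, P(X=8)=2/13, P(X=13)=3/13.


E[X] = sum(x * P(x))
= -1*3/13 + 5*5/13 + 8*2/13 + 13*3/13
= 77/13

77/13


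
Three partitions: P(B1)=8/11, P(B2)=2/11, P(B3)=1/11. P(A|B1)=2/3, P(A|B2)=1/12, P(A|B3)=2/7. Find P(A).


P(A) = P(A|B1)P(B1) + P(A|B2)P(B2) + P(A|B3)P(B3)
= 2/3*8/11 + 1/12*2/11 + 2/7*1/11
= 16/33 + 1/66 + 2/77 = 81/154

81/154


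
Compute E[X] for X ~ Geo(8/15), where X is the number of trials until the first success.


For geometric (trials until first success), E[X] = 1/p = 1/(8/15) = 15/8

15/8


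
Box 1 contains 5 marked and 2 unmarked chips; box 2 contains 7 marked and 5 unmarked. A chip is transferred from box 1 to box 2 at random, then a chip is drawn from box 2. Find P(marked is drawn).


P(transfer marked) = 5/7; P(transfer unmarked) = 2/7
If marked transferred: Urn II has 8 marked of 13, so P(marked|marked moved) = 8/13
If unmarked transferred: Urn II has 7 marked of 13, so P(marked|unmarked moved) = 7/13
By total probability: P(marked) = 5/7*8/13 + 2/7*7/13 = 54/91

54/91


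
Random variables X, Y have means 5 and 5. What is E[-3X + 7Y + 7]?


E[-3X + 7Y + 7] = -3*E[X] + 7*E[Y] + 7
= (-3)*(5) + (7)*(5) + (7)
= -15 + 35 + 7 = 27

27


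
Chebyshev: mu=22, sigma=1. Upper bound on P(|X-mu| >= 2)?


k = 2/1 = 2
Chebyshev: P(|X-mu| >= k*sigma) <= 1/k^2 = 1/2^2 = 1/4

1/4


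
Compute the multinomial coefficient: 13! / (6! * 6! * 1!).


13! = 6227020800
Denominator: 6!=720 * 6!=720 * 1!=1
Coefficient = 6227020800 / 518400 = 12012

12012


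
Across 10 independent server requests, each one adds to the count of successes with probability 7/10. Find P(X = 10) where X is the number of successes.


P(X=10) = C(10,10) * p^10 * (1-p)^0
= 1 * 282475249/10000000000 * 1
= 282475249/10000000000

282475249/10000000000


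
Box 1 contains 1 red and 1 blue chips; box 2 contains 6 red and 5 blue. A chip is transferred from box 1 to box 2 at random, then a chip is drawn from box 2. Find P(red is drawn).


P(transfer red) = 1/2; P(transfer blue) = 1/2
If red transferred: Urn II has 7 red of 12, so P(red|red moved) = 7/12
If blue transferred: Urn II has 6 red of 12, so P(red|blue moved) = 1/2
By total probability: P(red) = 1/2*7/12 + 1/2*1/2 = 13/24

13/24


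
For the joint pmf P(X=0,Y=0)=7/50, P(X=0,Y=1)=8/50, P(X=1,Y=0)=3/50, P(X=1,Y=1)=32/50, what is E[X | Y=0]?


P(Y=0) = 10/50
E[X|Y=0] = (0*7 + 1*3)/10 = 3/10

3/10


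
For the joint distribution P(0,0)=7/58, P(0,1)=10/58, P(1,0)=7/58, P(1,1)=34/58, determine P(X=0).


P(X=0) = P(0,0)+P(0,1) = 7/58 + 10/58 = 17/58

17/58


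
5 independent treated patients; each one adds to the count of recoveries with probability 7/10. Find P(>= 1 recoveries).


P(at least one) = 1 - P(none)
P(none) = (1 - 7/10)^5 = (3/10)^5 = 243/100000
P(at least one) = 1 - 243/100000 = 99757/100000

99757/100000


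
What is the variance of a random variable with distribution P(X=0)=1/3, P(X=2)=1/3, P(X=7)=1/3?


E[X] = 3, E[X^2] = 53/3
Var(X) = E[X^2] - (E[X])^2 = 53/3 - (3)^2 = 26/3

26/3


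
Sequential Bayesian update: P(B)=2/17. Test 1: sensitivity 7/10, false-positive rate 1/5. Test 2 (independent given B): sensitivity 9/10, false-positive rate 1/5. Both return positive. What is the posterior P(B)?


After test 1: P(+) = 7/10*2/17 + 1/5*15/17 = 22/85
P(B|+) = (7/85)/(22/85) = 7/22
After test 2 (use post1 as new prior): P(+) = 9/10*7/22 + 1/5*15/22 = 93/220
P(B|+,+) = (63/220)/(93/220) = 21/31

21/31


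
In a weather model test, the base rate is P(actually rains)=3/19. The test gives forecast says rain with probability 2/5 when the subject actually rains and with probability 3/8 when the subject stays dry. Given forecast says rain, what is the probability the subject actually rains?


P(A) = P(A|B)P(B) + P(A|B')P(B') = 2/5*3/19 + 3/8*16/19 = 36/95
P(B|A) = P(A|B)P(B)/P(A) = (6/95)/(36/95) = 1/6

1/6


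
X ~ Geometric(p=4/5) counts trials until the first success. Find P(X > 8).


P(X > 8) = P(first 8 trials all fail) = (1-p)^8 = (1/5)^8 = 1/390625

1/390625


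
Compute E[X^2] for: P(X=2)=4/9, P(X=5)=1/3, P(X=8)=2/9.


E[X^2] = sum(x^2 * P(x))
= 4*4/9 + 25*1/3 + 64*2/9
= 73/3

73/3


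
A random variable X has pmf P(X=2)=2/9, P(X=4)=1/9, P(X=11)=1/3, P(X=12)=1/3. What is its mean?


E[X] = sum(x * P(x))
= 2*2/9 + 4*1/9 + 11*1/3 + 12*1/3
= 77/9

77/9


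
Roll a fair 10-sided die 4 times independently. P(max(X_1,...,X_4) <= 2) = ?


P(max <= 2) = P(all X_i <= 2) = (P(X_1 <= 2))^4
= (2/10)^4 = (1/5)^4 = 1/625

1/625


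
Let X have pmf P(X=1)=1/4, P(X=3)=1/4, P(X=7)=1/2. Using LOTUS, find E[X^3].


E[X^3] = sum(g(x)*P(x))
= 1*1/4 + 27*1/4 + 343*1/2
= 357/2

357/2


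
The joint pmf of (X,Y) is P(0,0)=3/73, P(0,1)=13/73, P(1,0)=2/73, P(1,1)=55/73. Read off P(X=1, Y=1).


Read from table: P(X=1, Y=1) = 55/73

55/73


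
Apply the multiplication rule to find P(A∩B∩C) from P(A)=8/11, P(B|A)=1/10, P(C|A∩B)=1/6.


P(A∩B∩C) = P(A) * P(B|A) * P(C|A∩B)
= 8/11 * 1/10 * 1/6
= 4/55 * 1/6 = 2/165

2/165


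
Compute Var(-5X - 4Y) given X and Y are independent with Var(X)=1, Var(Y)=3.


Independence => Cov(X,Y)=0
Var(-5X - 4Y) = (-5)^2*Var(X) + (-4)^2*Var(Y)
= 25*1 + 16*3 = 73

73


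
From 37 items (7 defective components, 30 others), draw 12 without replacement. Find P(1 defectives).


P(X=1) = C(7,1)*C(30,11) / C(37,12)
= 7*54627300 / 1852482996
= 382391100/1852482996 = 4025/19499

4025/19499


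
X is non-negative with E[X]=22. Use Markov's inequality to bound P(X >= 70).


Markov: P(X >= a) <= E[X]/a
P(X >= 70) <= 22/70 = 11/35

11/35


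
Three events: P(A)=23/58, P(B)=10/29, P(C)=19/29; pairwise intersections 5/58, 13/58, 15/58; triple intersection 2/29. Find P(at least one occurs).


P(A∪B∪C) = P(A)+P(B)+P(C) - P(AB)-P(AC)-P(BC) + P(ABC)
= 23/58+10/29+19/29 - 5/58-13/58-15/58 + 2/29
= 26/29

26/29


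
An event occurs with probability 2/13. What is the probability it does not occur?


P(A') = 1 - P(A) = 1 - 2/13 = 11/13

11/13


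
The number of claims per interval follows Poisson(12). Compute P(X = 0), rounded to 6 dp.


P(X=0) = e^(-12) * 12^0 / 0!
≈ 0.000006144212353 * 1 / 1
≈ 0.000006

0.000006


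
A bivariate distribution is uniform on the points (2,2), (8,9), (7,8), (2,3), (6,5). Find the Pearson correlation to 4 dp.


Cov(X,Y) = 6.6000, Var(X) = 6.4000, Var(Y) = 7.4400
rho = Cov/(sqrt(VarX)*sqrt(VarY)) = 0.9565

0.9565


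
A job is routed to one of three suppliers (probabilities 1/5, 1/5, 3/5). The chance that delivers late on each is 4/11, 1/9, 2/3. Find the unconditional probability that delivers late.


P(A) = P(A|B1)P(B1) + P(A|B2)P(B2) + P(A|B3)P(B3)
= 4/11*1/5 + 1/9*1/5 + 2/3*3/5
= 4/55 + 1/45 + 2/5 = 49/99

49/99


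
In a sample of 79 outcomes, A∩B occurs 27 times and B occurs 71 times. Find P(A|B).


P(A|B) = P(A∩B)/P(B) = (27/79)/(71/79) = 27/71

27/71


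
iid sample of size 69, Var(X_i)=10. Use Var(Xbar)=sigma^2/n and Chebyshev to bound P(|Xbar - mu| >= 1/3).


Var(Xbar) = Var(X)/n = 10/69
Chebyshev: P(|Xbar-mu| >= 1/3) <= Var(Xbar)/(1/3)^2 = (10/69)/(1/9) = 30/23
Bound exceeds 1, so trivial bound: 1

1


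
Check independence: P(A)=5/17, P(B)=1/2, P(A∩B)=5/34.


P(A)*P(B) = 5/17*1/2 = 5/34
P(A∩B) = 5/34, which equals P(A)P(B), so independent

Yes, A and B are independent


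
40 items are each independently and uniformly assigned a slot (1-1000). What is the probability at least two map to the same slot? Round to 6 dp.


P(all different) = prod((1000-i)/1000 for i=0..39) = 0.453628
P(at least one match) = 1 - 0.453628 = 0.546372

0.546372


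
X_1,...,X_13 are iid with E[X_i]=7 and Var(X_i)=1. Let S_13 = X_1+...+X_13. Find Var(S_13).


By independence, Var(S_n) = n*Var(X_1) = 13*1 = 13

13


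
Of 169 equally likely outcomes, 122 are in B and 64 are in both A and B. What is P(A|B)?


P(A|B) = P(A∩B)/P(B) = (64/169)/(122/169) = 64/122 = 32/61

32/61


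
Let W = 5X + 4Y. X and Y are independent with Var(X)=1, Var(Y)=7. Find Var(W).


Independence => Cov(X,Y)=0
Var(5X + 4Y) = 5^2*Var(X) + 4^2*Var(Y)
= 25*1 + 16*7 = 137

137


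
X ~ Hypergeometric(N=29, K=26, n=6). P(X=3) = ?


P(X=3) = C(26,3)*C(3,3) / C(29,6)
= 2600*1 / 475020
= 2600/475020 = 10/1827

10/1827


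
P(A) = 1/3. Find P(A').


P(A') = 1 - P(A) = 1 - 1/3 = 2/3

2/3


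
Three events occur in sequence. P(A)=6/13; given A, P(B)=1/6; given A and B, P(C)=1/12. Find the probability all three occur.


P(A∩B∩C) = P(A) * P(B|A) * P(C|A∩B)
= 6/13 * 1/6 * 1/12
= 1/13 * 1/12 = 1/156

1/156


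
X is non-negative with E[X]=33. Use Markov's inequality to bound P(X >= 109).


Markov: P(X >= a) <= E[X]/a
P(X >= 109) <= 33/109

33/109


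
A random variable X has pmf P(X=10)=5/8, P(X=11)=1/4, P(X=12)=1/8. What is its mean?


E[X] = sum(x * P(x))
= 10*5/8 + 11*1/4 + 12*1/8
= 21/2

21/2


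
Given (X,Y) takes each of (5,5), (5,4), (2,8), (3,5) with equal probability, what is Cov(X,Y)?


E[X]=15/4, E[Y]=11/2, E[XY]=19
Cov(X,Y) = E[XY] - E[X]E[Y] = 19 - 15/4*11/2 = -13/8

-13/8


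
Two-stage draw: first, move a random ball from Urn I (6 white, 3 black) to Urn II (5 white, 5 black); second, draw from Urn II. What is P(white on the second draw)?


P(transfer white) = 6/9 = 2/3; P(transfer black) = 1/3
If white transferred: Urn II has 6 white of 11, so P(white|white moved) = 6/11
If black transferred: Urn II has 5 white of 11, so P(white|black moved) = 5/11
By total probability: P(white) = 2/3*6/11 + 1/3*5/11 = 17/33

17/33


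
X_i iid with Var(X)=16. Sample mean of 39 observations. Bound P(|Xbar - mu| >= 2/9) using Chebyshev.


Var(Xbar) = Var(X)/n = 16/39
Chebyshev: P(|Xbar-mu| >= 2/9) <= Var(Xbar)/(2/9)^2 = (16/39)/(4/81) = 108/13
Bound exceeds 1, so trivial bound: 1

1


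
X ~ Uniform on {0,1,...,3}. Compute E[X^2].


E[X^2] = (1/4) * sum(x^2 for x=0..3)
= 14/4 = 7/2

7/2


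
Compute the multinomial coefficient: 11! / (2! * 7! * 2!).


11! = 39916800
Denominator: 2!=2 * 7!=5040 * 2!=2
Coefficient = 39916800 / 20160 = 1980

1980


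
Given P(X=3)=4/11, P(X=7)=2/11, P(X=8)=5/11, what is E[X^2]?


E[X^2] = sum(g(x)*P(x))
= 9*4/11 + 49*2/11 + 64*5/11
= 454/11

454/11


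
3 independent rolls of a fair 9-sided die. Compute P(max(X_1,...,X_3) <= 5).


P(max <= 5) = P(all X_i <= 5) = (P(X_1 <= 5))^3
= (5/9)^3 = 125/729

125/729


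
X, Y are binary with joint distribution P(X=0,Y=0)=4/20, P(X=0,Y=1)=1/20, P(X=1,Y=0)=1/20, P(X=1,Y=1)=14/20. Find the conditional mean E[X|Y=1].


P(Y=1) = 15/20
E[X|Y=1] = (0*1 + 1*14)/15 = 14/15

14/15


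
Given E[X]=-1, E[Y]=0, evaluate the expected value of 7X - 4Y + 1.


E[7X - 4Y + 1] = 7*E[X] - 4*E[Y] + 1
= (7)*(-1) + (-4)*(0) + (1)
= -7 + 0 + 1 = -6

-6


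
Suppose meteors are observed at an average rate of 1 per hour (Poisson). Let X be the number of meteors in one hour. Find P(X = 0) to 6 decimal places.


P(X=0) = e^(-1) * 1^0 / 0!
≈ 0.3678794412 * 1 / 1
≈ 0.367879

0.367879


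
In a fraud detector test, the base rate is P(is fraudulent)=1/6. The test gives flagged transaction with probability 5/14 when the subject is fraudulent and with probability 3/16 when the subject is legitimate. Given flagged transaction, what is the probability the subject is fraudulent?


P(A) = P(A|B)P(B) + P(A|B')P(B') = 5/14*1/6 + 3/16*5/6 = 145/672
P(B|A) = P(A|B)P(B)/P(A) = (5/84)/(145/672) = 8/29

8/29


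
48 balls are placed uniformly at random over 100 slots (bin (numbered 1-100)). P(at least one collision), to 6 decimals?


P(all different) = prod((100-i)/100 for i=0..47) = 0.000001
P(at least one match) = 1 - 0.000001 = 0.999999

0.999999


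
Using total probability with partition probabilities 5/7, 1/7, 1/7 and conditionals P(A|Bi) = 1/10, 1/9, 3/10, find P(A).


P(A) = P(A|B1)P(B1) + P(A|B2)P(B2) + P(A|B3)P(B3)
= 1/10*5/7 + 1/9*1/7 + 3/10*1/7
= 1/14 + 1/63 + 3/70 = 41/315

41/315


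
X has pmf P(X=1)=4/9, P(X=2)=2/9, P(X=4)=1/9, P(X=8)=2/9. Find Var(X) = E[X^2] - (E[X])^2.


E[X] = 28/9, E[X^2] = 52/3
Var(X) = E[X^2] - (E[X])^2 = 52/3 - (28/9)^2 = 620/81

620/81


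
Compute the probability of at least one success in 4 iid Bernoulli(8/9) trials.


P(at least one) = 1 - P(none)
P(none) = (1 - 8/9)^4 = (1/9)^4 = 1/6561
P(at least one) = 1 - 1/6561 = 6560/6561

6560/6561


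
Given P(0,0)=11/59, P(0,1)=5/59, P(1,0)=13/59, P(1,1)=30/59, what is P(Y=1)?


P(Y=1) = P(0,1)+P(1,1) = 5/59 + 30/59 = 35/59

35/59


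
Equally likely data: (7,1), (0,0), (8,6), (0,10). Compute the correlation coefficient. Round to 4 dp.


Cov(X,Y) = -2.1875, Var(X) = 14.1875, Var(Y) = 16.1875
rho = Cov/(sqrt(VarX)*sqrt(VarY)) = -0.1443

-0.1443


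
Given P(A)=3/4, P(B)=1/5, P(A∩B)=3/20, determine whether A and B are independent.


P(A)*P(B) = 3/4*1/5 = 3/20
P(A∩B) = 3/20, which equals P(A)P(B), so independent

Yes, A and B are independent


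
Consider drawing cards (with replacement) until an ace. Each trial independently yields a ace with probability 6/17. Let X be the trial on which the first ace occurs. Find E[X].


For geometric (trials until first success), E[X] = 1/p = 1/(6/17) = 17/6

17/6


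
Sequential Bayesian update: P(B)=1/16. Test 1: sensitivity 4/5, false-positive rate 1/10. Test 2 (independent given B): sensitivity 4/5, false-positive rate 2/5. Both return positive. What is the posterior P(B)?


After test 1: P(+) = 4/5*1/16 + 1/10*15/16 = 23/160
P(B|+) = (1/20)/(23/160) = 8/23
After test 2 (use post1 as new prior): P(+) = 4/5*8/23 + 2/5*15/23 = 62/115
P(B|+,+) = (32/115)/(62/115) = 16/31

16/31


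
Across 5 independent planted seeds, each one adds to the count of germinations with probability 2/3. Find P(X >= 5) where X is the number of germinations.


P(X>=5) = P(X=5)
= 32/243
= 32/243

32/243


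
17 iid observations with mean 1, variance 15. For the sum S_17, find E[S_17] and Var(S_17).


E[S_n] = n*mu = 17*1 = 17
Var(S_n) = n*sigma^2 = 17*15 = 255

E[S_17]=17, Var(S_17)=255


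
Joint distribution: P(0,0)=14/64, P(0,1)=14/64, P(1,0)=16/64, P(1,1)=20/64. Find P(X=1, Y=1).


Read from table: P(X=1, Y=1) = 20/64 = 5/16

5/16


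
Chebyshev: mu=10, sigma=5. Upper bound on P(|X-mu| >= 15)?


k = 15/5 = 3
Chebyshev: P(|X-mu| >= k*sigma) <= 1/k^2 = 1/3^2 = 1/9

1/9


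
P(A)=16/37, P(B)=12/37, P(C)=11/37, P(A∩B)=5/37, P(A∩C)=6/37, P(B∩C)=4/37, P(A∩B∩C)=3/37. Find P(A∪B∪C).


P(A∪B∪C) = P(A)+P(B)+P(C) - P(AB)-P(AC)-P(BC) + P(ABC)
= 16/37+12/37+11/37 - 5/37-6/37-4/37 + 3/37
= 27/37

27/37


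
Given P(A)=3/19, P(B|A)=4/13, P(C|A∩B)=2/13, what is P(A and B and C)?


P(A∩B∩C) = P(A) * P(B|A) * P(C|A∩B)
= 3/19 * 4/13 * 2/13
= 12/247 * 2/13 = 24/3211

24/3211


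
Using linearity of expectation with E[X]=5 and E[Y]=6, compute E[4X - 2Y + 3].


E[4X - 2Y + 3] = 4*E[X] - 2*E[Y] + 3
= (4)*(5) + (-2)*(6) + (3)
= 20 - 12 + 3 = 11

11


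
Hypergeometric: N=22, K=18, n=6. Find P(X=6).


P(X=6) = C(18,6)*C(4,0) / C(22,6)
= 18564*1 / 74613
= 18564/74613 = 52/209

52/209


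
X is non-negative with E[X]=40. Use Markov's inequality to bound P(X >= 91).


Markov: P(X >= a) <= E[X]/a
P(X >= 91) <= 40/91

40/91


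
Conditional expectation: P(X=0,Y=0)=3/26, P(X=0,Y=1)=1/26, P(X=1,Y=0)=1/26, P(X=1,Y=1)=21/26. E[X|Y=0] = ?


P(Y=0) = 4/26
E[X|Y=0] = (0*3 + 1*1)/4 = 1/4

1/4


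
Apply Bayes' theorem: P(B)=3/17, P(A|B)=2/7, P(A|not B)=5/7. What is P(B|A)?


P(A) = P(A|B)P(B) + P(A|B')P(B') = 2/7*3/17 + 5/7*14/17 = 76/119
P(B|A) = P(A|B)P(B)/P(A) = (6/119)/(76/119) = 3/38

3/38


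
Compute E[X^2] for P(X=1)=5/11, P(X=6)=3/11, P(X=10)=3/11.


E[X^2] = sum(g(x)*P(x))
= 1*5/11 + 36*3/11 + 100*3/11
= 413/11

413/11


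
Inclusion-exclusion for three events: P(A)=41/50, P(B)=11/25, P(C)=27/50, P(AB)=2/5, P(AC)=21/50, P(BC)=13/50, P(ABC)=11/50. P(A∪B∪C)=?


P(A∪B∪C) = P(A)+P(B)+P(C) - P(AB)-P(AC)-P(BC) + P(ABC)
= 41/50+11/25+27/50 - 2/5-21/50-13/50 + 11/50
= 47/50

47/50


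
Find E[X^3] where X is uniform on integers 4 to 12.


E[X^3] = (1/9) * sum(x^3 for x=4..12)
= 6048/9 = 672

672


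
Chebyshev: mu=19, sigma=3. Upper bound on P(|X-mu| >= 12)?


k = 12/3 = 4
Chebyshev: P(|X-mu| >= k*sigma) <= 1/k^2 = 1/4^2 = 1/16

1/16


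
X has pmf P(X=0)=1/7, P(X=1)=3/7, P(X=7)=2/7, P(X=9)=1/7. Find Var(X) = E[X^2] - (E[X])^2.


E[X] = 26/7, E[X^2] = 26
Var(X) = E[X^2] - (E[X])^2 = 26 - (26/7)^2 = 598/49

598/49


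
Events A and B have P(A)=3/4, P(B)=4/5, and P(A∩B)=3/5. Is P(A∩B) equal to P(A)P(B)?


P(A)*P(B) = 3/4*4/5 = 3/5
P(A∩B) = 3/5, which equals P(A)P(B), so independent

Yes, A and B are independent


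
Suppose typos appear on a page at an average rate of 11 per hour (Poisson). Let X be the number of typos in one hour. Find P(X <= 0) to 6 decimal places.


P(X<=0) = e^(-11)*11^0/0!
≈ 0.0000167017
≈ 0.000017

0.000017


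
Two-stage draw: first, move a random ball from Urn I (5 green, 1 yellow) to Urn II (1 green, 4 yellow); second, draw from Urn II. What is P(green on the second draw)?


P(transfer green) = 5/6; P(transfer yellow) = 1/6
If green transferred: Urn II has 2 green of 6, so P(green|green moved) = 1/3
If yellow transferred: Urn II has 1 green of 6, so P(green|yellow moved) = 1/6
By total probability: P(green) = 5/6*1/3 + 1/6*1/6 = 11/36

11/36


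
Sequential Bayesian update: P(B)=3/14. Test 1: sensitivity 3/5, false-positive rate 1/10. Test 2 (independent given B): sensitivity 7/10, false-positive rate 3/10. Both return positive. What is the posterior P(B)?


After test 1: P(+) = 3/5*3/14 + 1/10*11/14 = 29/140
P(B|+) = (9/70)/(29/140) = 18/29
After test 2 (use post1 as new prior): P(+) = 7/10*18/29 + 3/10*11/29 = 159/290
P(B|+,+) = (63/145)/(159/290) = 42/53

42/53


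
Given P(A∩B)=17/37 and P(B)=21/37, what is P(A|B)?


P(A|B) = P(A∩B)/P(B) = (17/37)/(21/37) = 17/21

17/21


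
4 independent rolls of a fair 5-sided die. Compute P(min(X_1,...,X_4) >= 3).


P(min >= 3) = P(all X_i >= 3) = (P(X_1 >= 3))^4
= (3/5)^4 = 81/625

81/625


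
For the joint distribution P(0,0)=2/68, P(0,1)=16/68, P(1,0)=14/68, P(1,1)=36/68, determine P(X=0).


P(X=0) = P(0,0)+P(0,1) = 2/68 + 16/68 = 18/68 = 9/34

9/34


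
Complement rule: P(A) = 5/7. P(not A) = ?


P(A') = 1 - P(A) = 1 - 5/7 = 2/7

2/7


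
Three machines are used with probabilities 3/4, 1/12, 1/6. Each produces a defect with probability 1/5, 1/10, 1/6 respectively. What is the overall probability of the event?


P(A) = P(A|B1)P(B1) + P(A|B2)P(B2) + P(A|B3)P(B3)
= 1/5*3/4 + 1/10*1/12 + 1/6*1/6
= 3/20 + 1/120 + 1/36 = 67/360

67/360


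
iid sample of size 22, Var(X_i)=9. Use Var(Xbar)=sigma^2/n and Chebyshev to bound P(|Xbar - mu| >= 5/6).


Var(Xbar) = Var(X)/n = 9/22
Chebyshev: P(|Xbar-mu| >= 5/6) <= Var(Xbar)/(5/6)^2 = (9/22)/(25/36) = 162/275

162/275


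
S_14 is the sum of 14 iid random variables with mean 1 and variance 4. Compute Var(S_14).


By independence, Var(S_n) = n*Var(X_1) = 14*4 = 56

56


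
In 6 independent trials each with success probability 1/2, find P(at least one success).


P(at least one) = 1 - P(none)
P(none) = (1 - 1/2)^6 = (1/2)^6 = 1/64
P(at least one) = 1 - 1/64 = 63/64

63/64


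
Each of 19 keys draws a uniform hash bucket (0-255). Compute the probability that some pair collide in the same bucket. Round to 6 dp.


P(all different) = prod((256-i)/256 for i=0..18) = 0.504258
P(at least one match) = 1 - 0.504258 = 0.495742

0.495742


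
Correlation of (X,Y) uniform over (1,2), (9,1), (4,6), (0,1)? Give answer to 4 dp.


Cov(X,Y) = 0.0000, Var(X) = 12.2500, Var(Y) = 4.2500
rho = Cov/(sqrt(VarX)*sqrt(VarY)) = 0.0000

0.0000


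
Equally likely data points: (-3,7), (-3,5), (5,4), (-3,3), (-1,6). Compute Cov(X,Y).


E[X]=-1, E[Y]=5, E[XY]=-31/5
Cov(X,Y) = E[XY] - E[X]E[Y] = -31/5 + 1*5 = -6/5

-6/5


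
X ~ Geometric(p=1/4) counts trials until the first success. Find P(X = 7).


P(X=7) = (1-p)^6 * p = (3/4)^6 * 1/4
= 729/4096 * 1/4 = 729/16384

729/16384


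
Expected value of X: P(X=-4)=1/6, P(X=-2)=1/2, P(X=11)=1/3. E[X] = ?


E[X] = sum(x * P(x))
= -4*1/6 - 2*1/2 + 11*1/3
= 2

2


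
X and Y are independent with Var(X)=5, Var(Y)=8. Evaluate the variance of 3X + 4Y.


Independence => Cov(X,Y)=0
Var(3X + 4Y) = 3^2*Var(X) + 4^2*Var(Y)
= 9*5 + 16*8 = 173

173


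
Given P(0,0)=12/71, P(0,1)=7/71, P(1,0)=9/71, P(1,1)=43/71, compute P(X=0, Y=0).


Read from table: P(X=0, Y=0) = 12/71

12/71


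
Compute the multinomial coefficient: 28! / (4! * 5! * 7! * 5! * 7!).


28! = 304888344611713860501504000000
Denominator: 4!=24 * 5!=120 * 7!=5040 * 5!=120 * 7!=5040
Coefficient = 304888344611713860501504000000 / 8778792960000 = 34730098545542400

34730098545542400


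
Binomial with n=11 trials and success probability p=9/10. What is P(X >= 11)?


P(X>=11) = P(X=11)
= 31381059609/100000000000
= 31381059609/100000000000

31381059609/100000000000


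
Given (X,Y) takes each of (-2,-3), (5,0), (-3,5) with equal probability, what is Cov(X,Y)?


E[X]=0, E[Y]=2/3, E[XY]=-3
Cov(X,Y) = E[XY] - E[X]E[Y] = -3 - 0*2/3 = -3

-3


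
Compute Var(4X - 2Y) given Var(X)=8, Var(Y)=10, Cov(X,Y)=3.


Var(4X - 2Y) = 4^2*Var(X) + (-2)^2*Var(Y) + 2*4*(-2)*Cov(X,Y)
= 16*8 + 4*10 - 16*3
= 128 + 40 - 48 = 120

120


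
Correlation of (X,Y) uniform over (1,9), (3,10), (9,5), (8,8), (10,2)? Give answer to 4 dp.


Cov(X,Y) = -8.5600, Var(X) = 12.5600, Var(Y) = 8.5600
rho = Cov/(sqrt(VarX)*sqrt(VarY)) = -0.8255

-0.8255


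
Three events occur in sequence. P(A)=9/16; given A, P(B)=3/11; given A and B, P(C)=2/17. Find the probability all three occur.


P(A∩B∩C) = P(A) * P(B|A) * P(C|A∩B)
= 9/16 * 3/11 * 2/17
= 27/176 * 2/17 = 27/1496

27/1496


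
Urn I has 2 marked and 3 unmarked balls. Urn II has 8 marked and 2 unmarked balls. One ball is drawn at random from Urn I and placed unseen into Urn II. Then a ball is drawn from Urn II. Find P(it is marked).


P(transfer marked) = 2/5; P(transfer unmarked) = 3/5
If marked transferred: Urn II has 9 marked of 11, so P(marked|marked moved) = 9/11
If unmarked transferred: Urn II has 8 marked of 11, so P(marked|unmarked moved) = 8/11
By total probability: P(marked) = 2/5*9/11 + 3/5*8/11 = 42/55

42/55


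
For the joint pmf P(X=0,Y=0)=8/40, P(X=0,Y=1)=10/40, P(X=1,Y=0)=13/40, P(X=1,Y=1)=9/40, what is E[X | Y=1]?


P(Y=1) = 19/40
E[X|Y=1] = (0*10 + 1*9)/19 = 9/19

9/19


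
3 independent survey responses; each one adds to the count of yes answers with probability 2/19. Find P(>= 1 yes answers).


P(at least one) = 1 - P(none)
P(none) = (1 - 2/19)^3 = (17/19)^3 = 4913/6859
P(at least one) = 1 - 4913/6859 = 1946/6859

1946/6859


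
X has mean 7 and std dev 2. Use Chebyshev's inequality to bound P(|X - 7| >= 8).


k = 8/2 = 4
Chebyshev: P(|X-mu| >= k*sigma) <= 1/k^2 = 1/4^2 = 1/16

1/16


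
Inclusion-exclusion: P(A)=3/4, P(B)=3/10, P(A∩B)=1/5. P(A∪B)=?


P(A∪B) = P(A) + P(B) - P(A∩B)
= 3/4 + 3/10 - 1/5 = 17/20

17/20


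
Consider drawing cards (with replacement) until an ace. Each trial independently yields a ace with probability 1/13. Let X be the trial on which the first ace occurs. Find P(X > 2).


P(X > 2) = P(first 2 trials all fail) = (1-p)^2 = (12/13)^2 = 144/169

144/169


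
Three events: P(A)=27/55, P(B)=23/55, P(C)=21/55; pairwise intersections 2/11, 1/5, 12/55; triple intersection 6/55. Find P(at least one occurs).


P(A∪B∪C) = P(A)+P(B)+P(C) - P(AB)-P(AC)-P(BC) + P(ABC)
= 27/55+23/55+21/55 - 2/11-1/5-12/55 + 6/55
= 4/5

4/5


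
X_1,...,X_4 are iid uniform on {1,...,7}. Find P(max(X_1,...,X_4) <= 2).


P(max <= 2) = P(all X_i <= 2) = (P(X_1 <= 2))^4
= (2/7)^4 = 16/2401

16/2401


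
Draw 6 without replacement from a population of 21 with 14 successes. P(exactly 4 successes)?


P(X=4) = C(14,4)*C(7,2) / C(21,6)
= 1001*21 / 54264
= 21021/54264 = 1001/2584

1001/2584


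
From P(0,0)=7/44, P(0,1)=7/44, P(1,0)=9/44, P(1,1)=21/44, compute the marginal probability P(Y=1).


P(Y=1) = P(0,1)+P(1,1) = 7/44 + 21/44 = 28/44 = 7/11

7/11


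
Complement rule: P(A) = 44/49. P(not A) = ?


P(A') = 1 - P(A) = 1 - 44/49 = 5/49

5/49


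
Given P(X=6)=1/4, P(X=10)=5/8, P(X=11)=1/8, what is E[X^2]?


E[X^2] = sum(g(x)*P(x))
= 36*1/4 + 100*5/8 + 121*1/8
= 693/8

693/8


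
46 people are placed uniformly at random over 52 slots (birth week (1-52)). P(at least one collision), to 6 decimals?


P(all different) = prod((52-i)/52 for i=0..45) = 0.000000
P(at least one match) = 1 - 0.000000 = 1.000000

1.000000


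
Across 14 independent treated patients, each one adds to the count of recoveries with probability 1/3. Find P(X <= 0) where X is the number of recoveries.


P(X<=0) = P(X=0)
= 16384/4782969
= 16384/4782969

16384/4782969


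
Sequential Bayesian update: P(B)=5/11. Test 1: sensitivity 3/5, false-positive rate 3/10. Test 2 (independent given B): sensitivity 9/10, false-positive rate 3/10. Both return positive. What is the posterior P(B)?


After test 1: P(+) = 3/5*5/11 + 3/10*6/11 = 24/55
P(B|+) = (3/11)/(24/55) = 5/8
After test 2 (use post1 as new prior): P(+) = 9/10*5/8 + 3/10*3/8 = 27/40
P(B|+,+) = (9/16)/(27/40) = 5/6

5/6


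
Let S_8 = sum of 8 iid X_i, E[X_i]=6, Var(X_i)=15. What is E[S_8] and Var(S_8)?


E[S_n] = n*mu = 8*6 = 48
Var(S_n) = n*sigma^2 = 8*15 = 120

E[S_8]=48, Var(S_8)=120


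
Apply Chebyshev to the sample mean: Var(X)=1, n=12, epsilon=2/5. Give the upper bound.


Var(Xbar) = Var(X)/n = 1/12
Chebyshev: P(|Xbar-mu| >= 2/5) <= Var(Xbar)/(2/5)^2 = (1/12)/(4/25) = 25/48

25/48


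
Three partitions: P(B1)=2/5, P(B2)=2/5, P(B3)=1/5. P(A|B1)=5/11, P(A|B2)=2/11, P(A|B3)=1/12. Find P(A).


P(A) = P(A|B1)P(B1) + P(A|B2)P(B2) + P(A|B3)P(B3)
= 5/11*2/5 + 2/11*2/5 + 1/12*1/5
= 2/11 + 4/55 + 1/60 = 179/660

179/660


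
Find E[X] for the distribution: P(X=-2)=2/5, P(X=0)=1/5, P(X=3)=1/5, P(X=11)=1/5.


E[X] = sum(x * P(x))
= -2*2/5 + 0*1/5 + 3*1/5 + 11*1/5
= 2

2


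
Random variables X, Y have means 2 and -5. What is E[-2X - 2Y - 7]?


E[-2X - 2Y - 7] = -2*E[X] - 2*E[Y] - 7
= (-2)*(2) + (-2)*(-5) + (-7)
= -4 + 10 - 7 = -1

-1


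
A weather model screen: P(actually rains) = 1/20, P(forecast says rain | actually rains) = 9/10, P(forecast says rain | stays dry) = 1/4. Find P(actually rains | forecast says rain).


P(A) = P(A|B)P(B) + P(A|B')P(B') = 9/10*1/20 + 1/4*19/20 = 113/400
P(B|A) = P(A|B)P(B)/P(A) = (9/200)/(113/400) = 18/113

18/113


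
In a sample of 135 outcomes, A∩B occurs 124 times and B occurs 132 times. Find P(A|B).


P(A|B) = P(A∩B)/P(B) = (124/135)/(132/135) = 124/132 = 31/33

31/33


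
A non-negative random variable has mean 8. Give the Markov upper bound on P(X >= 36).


Markov: P(X >= a) <= E[X]/a
P(X >= 36) <= 8/36 = 2/9

2/9


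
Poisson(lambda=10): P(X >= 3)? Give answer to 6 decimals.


P(X>=3) = 1 - P(X<=2) = 1 - (e^(-10)*10^0/0! + e^(-10)*10^1/1! + e^(-10)*10^2/2!)
≈ 1 - (0.0000453999 + 0.0004539993 + 0.0022699965)
= 1 - 0.0027693957 = 0.9972306043
≈ 0.997231

0.997231


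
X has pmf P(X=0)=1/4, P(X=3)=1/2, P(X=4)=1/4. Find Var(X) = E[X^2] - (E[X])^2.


E[X] = 5/2, E[X^2] = 17/2
Var(X) = E[X^2] - (E[X])^2 = 17/2 - (5/2)^2 = 9/4

9/4


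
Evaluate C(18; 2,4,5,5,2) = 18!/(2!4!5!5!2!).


18! = 6402373705728000
Denominator: 2!=2 * 4!=24 * 5!=120 * 5!=120 * 2!=2
Coefficient = 6402373705728000 / 1382400 = 4631346720

4631346720


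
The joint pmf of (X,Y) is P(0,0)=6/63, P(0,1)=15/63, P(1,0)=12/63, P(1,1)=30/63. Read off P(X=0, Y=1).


Read from table: P(X=0, Y=1) = 15/63 = 5/21

5/21


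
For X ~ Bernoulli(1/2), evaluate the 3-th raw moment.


For Bernoulli: X in {0,1}
E[X^3] = 0^3*(1-1/2) + 1^3*1/2 = 1/2

1/2


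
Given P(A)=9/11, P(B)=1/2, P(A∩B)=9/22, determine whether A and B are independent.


P(A)*P(B) = 9/11*1/2 = 9/22
P(A∩B) = 9/22, which equals P(A)P(B), so independent

Yes, A and B are independent


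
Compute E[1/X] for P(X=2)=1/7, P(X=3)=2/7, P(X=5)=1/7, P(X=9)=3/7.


E[1/X] = sum(g(x)*P(x))
= 1/2*1/7 + 1/3*2/7 + 1/5*1/7 + 1/9*3/7
= 17/70

17/70


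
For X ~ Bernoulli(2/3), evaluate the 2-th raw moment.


For Bernoulli: X in {0,1}
E[X^2] = 0^2*(1-2/3) + 1^2*2/3 = 2/3

2/3


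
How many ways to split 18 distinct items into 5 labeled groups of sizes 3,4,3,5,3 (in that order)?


18! = 6402373705728000
Denominator: 3!=6 * 4!=24 * 3!=6 * 5!=120 * 3!=6
Coefficient = 6402373705728000 / 622080 = 10291881600

10291881600


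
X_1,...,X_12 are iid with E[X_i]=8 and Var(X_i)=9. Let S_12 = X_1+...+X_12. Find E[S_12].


E[S_n] = n*E[X_1] = 12*8 = 96

96


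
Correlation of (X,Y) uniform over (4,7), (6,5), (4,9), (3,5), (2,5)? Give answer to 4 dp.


Cov(X,Y) = 0.2400, Var(X) = 1.7600, Var(Y) = 2.5600
rho = Cov/(sqrt(VarX)*sqrt(VarY)) = 0.1131

0.1131


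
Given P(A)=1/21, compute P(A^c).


P(A') = 1 - P(A) = 1 - 1/21 = 20/21

20/21


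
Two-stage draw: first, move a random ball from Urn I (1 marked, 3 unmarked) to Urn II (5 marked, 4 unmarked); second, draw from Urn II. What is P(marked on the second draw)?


P(transfer marked) = 1/4; P(transfer unmarked) = 3/4
If marked transferred: Urn II has 6 marked of 10, so P(marked|marked moved) = 3/5
If unmarked transferred: Urn II has 5 marked of 10, so P(marked|unmarked moved) = 1/2
By total probability: P(marked) = 1/4*3/5 + 3/4*1/2 = 21/40

21/40


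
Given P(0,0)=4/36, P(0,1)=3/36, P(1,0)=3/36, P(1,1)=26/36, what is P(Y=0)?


P(Y=0) = P(0,0)+P(1,0) = 4/36 + 3/36 = 7/36

7/36


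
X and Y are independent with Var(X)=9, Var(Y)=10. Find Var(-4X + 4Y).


Independence => Cov(X,Y)=0
Var(-4X + 4Y) = (-4)^2*Var(X) + 4^2*Var(Y)
= 16*9 + 16*10 = 304

304


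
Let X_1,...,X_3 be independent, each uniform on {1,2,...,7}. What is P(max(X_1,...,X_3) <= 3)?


P(max <= 3) = P(all X_i <= 3) = (P(X_1 <= 3))^3
= (3/7)^3 = 27/343

27/343


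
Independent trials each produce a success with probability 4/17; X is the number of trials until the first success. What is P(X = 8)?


P(X=8) = (1-p)^7 * p = (13/17)^7 * 4/17
= 62748517/410338673 * 4/17 = 250994068/6975757441

250994068/6975757441


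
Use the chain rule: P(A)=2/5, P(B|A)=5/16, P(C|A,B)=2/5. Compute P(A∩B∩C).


P(A∩B∩C) = P(A) * P(B|A) * P(C|A∩B)
= 2/5 * 5/16 * 2/5
= 1/8 * 2/5 = 1/20

1/20


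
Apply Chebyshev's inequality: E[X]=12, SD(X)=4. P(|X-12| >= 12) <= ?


k = 12/4 = 3
Chebyshev: P(|X-mu| >= k*sigma) <= 1/k^2 = 1/3^2 = 1/9

1/9


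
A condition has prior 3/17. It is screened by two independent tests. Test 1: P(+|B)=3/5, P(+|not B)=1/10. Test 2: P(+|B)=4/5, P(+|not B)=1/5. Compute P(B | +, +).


After test 1: P(+) = 3/5*3/17 + 1/10*14/17 = 16/85
P(B|+) = (9/85)/(16/85) = 9/16
After test 2 (use post1 as new prior): P(+) = 4/5*9/16 + 1/5*7/16 = 43/80
P(B|+,+) = (9/20)/(43/80) = 36/43

36/43


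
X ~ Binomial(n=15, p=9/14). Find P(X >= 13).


P(X>=13) = P(X=13) + P(X=14) + P(X=15)
= 953199685623375/22224013651116032 + 1715759434122075/155568095557812224 + 205891132094649/155568095557812224
= 175388742154701/3174859093016576

175388742154701/3174859093016576


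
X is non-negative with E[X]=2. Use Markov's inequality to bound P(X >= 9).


Markov: P(X >= a) <= E[X]/a
P(X >= 9) <= 2/9

2/9


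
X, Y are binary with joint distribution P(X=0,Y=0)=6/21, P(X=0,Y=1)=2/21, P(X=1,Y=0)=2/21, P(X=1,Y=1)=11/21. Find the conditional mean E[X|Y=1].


P(Y=1) = 13/21
E[X|Y=1] = (0*2 + 1*11)/13 = 11/13

11/13


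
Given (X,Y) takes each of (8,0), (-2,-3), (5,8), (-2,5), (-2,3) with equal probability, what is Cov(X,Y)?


E[X]=7/5, E[Y]=13/5, E[XY]=6
Cov(X,Y) = E[XY] - E[X]E[Y] = 6 - 7/5*13/5 = 59/25

59/25


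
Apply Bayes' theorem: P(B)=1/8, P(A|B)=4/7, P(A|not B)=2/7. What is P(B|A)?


P(A) = P(A|B)P(B) + P(A|B')P(B') = 4/7*1/8 + 2/7*7/8 = 9/28
P(B|A) = P(A|B)P(B)/P(A) = (1/14)/(9/28) = 2/9

2/9


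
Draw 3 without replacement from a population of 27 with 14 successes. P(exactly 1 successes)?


P(X=1) = C(14,1)*C(13,2) / C(27,3)
= 14*78 / 2925
= 1092/2925 = 28/75

28/75


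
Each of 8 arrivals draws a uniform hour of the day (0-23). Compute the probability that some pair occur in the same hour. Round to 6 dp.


P(all different) = prod((24-i)/24 for i=0..7) = 0.269399
P(at least one match) = 1 - 0.269399 = 0.730601

0.730601


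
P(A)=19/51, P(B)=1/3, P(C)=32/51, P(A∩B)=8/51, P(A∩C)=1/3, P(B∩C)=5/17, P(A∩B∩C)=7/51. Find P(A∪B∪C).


P(A∪B∪C) = P(A)+P(B)+P(C) - P(AB)-P(AC)-P(BC) + P(ABC)
= 19/51+1/3+32/51 - 8/51-1/3-5/17 + 7/51
= 35/51

35/51


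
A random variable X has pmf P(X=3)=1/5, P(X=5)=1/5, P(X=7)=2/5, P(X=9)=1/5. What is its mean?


E[X] = sum(x * P(x))
= 3*1/5 + 5*1/5 + 7*2/5 + 9*1/5
= 31/5

31/5


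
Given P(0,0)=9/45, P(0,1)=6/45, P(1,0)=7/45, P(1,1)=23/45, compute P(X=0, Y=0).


Read from table: P(X=0, Y=0) = 9/45 = 1/5

1/5


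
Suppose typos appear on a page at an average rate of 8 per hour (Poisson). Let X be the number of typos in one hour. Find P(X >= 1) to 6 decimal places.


P(X>=1) = 1 - P(X<=0) = 1 - (e^(-8)*8^0/0!)
≈ 1 - 0.0003354626 = 0.9996645374
≈ 0.999665

0.999665


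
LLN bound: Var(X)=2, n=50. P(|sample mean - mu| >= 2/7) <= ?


Var(Xbar) = Var(X)/n = 2/50
Chebyshev: P(|Xbar-mu| >= 2/7) <= Var(Xbar)/(2/7)^2 = (1/25)/(4/49) = 49/100

49/100


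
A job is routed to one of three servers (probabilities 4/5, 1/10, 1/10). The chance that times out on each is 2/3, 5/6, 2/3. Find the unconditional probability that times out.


P(A) = P(A|B1)P(B1) + P(A|B2)P(B2) + P(A|B3)P(B3)
= 2/3*4/5 + 5/6*1/10 + 2/3*1/10
= 8/15 + 1/12 + 1/15 = 41/60

41/60


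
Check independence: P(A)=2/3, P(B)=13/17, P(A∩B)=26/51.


P(A)*P(B) = 2/3*13/17 = 26/51
P(A∩B) = 26/51, which equals P(A)P(B), so independent

Yes, A and B are independent


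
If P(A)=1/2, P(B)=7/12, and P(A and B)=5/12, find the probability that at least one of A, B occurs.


P(A∪B) = P(A) + P(B) - P(A∩B)
= 1/2 + 7/12 - 5/12 = 2/3

2/3
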